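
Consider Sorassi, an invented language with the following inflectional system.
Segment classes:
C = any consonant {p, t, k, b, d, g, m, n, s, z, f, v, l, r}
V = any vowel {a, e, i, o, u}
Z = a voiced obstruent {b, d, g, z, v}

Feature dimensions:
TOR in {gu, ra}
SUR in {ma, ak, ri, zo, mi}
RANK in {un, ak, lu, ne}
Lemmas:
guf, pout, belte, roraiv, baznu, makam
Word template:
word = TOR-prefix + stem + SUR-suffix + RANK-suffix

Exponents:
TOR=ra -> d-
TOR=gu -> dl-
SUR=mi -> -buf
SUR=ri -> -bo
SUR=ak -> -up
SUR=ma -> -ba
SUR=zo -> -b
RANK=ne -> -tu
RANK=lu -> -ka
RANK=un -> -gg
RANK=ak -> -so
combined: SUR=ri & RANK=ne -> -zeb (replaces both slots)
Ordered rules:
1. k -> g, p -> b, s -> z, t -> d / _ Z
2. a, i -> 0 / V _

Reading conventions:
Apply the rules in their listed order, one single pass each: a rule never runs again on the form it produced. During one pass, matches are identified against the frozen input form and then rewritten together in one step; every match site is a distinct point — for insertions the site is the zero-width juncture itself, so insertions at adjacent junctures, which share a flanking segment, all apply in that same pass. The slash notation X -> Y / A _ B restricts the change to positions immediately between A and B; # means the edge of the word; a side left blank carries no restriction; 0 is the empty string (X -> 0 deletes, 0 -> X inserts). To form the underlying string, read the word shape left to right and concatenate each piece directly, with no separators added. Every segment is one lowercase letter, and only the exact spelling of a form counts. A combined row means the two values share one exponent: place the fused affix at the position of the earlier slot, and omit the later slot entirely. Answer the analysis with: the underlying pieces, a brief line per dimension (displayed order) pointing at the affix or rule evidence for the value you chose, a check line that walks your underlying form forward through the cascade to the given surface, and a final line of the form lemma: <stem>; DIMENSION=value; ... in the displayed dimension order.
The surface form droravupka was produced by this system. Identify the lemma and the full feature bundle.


underlying: d-roraiv-up-ka
TOR=ra - signalled by the affix d-
SUR=ak - signalled by the affix -up
RANK=lu - signalled by the affix -ka
check: droraivupka -> droraivupka -> droravupka
lemma: roraiv; TOR=ra; SUR=ak; RANK=lu


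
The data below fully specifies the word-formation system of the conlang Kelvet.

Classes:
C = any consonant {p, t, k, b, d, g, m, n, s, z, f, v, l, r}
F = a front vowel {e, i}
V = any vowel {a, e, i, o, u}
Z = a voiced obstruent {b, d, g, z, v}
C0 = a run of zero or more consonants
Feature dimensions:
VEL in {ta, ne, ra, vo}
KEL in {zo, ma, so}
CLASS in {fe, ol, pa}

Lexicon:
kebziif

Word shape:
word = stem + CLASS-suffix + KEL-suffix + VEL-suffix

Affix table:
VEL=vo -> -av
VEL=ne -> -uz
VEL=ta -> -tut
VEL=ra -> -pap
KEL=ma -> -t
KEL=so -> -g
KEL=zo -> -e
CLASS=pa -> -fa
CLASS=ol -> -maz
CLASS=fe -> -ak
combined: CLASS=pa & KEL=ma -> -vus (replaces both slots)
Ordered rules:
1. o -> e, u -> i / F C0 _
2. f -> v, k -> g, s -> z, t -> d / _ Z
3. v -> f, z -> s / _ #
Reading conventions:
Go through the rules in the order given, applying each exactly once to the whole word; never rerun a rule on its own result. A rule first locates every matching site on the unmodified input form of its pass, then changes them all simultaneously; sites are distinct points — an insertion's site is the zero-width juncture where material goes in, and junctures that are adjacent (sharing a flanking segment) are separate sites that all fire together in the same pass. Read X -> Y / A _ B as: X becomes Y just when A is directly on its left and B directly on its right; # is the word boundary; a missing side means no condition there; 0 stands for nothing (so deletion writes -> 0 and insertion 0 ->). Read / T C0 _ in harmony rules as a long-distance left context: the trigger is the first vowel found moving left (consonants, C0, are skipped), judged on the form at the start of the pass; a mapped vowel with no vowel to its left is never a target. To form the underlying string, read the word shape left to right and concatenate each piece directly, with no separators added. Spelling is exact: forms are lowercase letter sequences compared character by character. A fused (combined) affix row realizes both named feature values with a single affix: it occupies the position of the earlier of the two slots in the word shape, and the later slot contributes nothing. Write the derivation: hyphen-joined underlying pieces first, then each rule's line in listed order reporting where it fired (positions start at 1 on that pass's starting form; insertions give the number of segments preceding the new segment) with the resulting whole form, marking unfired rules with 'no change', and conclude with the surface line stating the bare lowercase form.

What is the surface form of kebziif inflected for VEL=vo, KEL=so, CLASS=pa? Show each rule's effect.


underlying: kebziif-fa-g-av
1. o -> e, u -> i / F C0 _: no change
2. f -> v, k -> g, s -> z, t -> d / _ Z: no change
3. v -> f, z -> s / _ #: fires at position(s) 12: kebziiffagaf
surface: kebziiffagaf


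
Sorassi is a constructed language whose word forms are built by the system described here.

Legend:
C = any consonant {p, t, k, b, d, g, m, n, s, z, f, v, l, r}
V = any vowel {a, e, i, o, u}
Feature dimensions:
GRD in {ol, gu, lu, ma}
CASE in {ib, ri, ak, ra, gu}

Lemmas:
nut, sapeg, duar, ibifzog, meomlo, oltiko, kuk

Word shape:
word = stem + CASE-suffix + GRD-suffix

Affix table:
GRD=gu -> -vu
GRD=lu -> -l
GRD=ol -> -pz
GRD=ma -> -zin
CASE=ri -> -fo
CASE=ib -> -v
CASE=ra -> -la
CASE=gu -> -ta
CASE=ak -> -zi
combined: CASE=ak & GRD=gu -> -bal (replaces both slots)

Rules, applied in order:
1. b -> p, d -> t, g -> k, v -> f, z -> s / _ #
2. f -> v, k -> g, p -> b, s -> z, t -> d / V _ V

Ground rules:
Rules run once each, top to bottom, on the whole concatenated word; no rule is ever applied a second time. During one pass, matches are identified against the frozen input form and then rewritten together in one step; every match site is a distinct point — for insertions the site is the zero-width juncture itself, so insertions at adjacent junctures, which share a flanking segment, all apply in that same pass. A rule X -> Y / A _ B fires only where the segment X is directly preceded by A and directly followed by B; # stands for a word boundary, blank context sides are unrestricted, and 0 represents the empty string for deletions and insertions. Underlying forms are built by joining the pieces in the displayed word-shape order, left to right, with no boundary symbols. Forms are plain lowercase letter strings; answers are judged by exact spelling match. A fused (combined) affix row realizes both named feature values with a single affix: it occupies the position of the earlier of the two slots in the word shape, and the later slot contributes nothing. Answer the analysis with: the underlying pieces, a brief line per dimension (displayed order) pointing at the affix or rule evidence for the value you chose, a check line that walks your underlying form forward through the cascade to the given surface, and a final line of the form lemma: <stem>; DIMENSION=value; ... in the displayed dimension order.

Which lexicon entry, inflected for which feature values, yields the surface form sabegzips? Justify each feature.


underlying: sapeg-zi-pz
GRD=ol - signalled by the affix -pz
CASE=ak - signalled by the affix -zi
check: sapegzipz -> sapegzips -> sabegzips
lemma: sapeg; GRD=ol; CASE=ak


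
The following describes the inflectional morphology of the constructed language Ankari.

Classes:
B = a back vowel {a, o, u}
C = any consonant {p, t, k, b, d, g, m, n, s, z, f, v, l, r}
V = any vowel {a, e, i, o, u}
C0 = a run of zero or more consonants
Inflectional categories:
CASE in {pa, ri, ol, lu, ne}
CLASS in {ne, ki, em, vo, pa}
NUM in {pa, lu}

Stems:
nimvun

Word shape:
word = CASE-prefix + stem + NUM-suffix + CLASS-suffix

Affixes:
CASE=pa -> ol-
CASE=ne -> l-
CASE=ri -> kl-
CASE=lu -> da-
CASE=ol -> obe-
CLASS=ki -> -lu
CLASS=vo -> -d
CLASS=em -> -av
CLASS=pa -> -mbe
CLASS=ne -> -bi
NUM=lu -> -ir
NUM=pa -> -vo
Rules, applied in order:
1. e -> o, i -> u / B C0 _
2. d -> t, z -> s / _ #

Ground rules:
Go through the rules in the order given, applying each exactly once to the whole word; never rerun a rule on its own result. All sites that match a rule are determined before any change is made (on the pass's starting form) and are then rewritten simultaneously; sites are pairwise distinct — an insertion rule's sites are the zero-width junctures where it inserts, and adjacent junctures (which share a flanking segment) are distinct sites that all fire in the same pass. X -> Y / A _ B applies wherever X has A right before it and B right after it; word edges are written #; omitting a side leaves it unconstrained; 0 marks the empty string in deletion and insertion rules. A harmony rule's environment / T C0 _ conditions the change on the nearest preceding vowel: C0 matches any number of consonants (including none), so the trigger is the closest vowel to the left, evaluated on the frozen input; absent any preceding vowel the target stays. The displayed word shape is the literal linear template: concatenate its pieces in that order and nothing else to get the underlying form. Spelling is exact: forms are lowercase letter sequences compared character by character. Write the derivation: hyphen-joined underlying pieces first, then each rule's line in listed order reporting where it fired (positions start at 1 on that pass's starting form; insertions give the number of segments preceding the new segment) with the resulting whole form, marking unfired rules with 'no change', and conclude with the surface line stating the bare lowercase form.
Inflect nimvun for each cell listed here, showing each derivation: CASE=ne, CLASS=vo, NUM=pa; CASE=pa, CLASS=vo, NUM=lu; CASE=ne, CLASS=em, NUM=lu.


cell CASE=ne, CLASS=vo, NUM=pa:
underlying: l-nimvun-vo-d
1. e -> o, i -> u / B C0 _: no change
2. d -> t, z -> s / _ #: fires at position(s) 10: lnimvunvot
surface: lnimvunvot

cell CASE=pa, CLASS=vo, NUM=lu:
underlying: ol-nimvun-ir-d
1. e -> o, i -> u / B C0 _: fires at position(s) 4, 9: olnumvunurd
2. d -> t, z -> s / _ #: fires at position(s) 11: olnumvunurt
surface: olnumvunurt

cell CASE=ne, CLASS=em, NUM=lu:
underlying: l-nimvun-ir-av
1. e -> o, i -> u / B C0 _: fires at position(s) 8: lnimvunurav
2. d -> t, z -> s / _ #: no change
surface: lnimvunurav


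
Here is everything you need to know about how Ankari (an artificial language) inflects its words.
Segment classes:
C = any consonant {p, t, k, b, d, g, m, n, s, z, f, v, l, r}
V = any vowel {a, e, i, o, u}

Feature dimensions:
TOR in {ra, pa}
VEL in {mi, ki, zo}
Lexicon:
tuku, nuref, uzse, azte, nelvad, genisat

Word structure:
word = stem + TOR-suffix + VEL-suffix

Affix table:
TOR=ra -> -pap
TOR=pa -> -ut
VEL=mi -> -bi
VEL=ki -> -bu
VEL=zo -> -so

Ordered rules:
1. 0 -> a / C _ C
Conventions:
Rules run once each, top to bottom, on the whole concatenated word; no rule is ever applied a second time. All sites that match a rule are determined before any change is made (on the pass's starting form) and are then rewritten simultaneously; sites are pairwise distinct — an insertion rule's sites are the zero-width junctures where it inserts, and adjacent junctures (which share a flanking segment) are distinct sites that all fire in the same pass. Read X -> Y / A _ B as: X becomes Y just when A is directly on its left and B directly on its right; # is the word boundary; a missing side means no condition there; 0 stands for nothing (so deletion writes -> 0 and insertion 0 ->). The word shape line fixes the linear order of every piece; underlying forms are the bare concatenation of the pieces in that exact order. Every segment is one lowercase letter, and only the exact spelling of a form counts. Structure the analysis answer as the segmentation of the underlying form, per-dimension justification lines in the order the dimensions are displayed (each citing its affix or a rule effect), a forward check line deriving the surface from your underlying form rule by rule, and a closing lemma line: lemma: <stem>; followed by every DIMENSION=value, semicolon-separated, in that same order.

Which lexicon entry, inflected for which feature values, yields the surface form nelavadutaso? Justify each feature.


underlying: nelvad-ut-so
TOR=pa - signalled by the affix -ut
VEL=zo - signalled by the affix -so
check: nelvadutso -> nelavadutaso
lemma: nelvad; TOR=pa; VEL=zo


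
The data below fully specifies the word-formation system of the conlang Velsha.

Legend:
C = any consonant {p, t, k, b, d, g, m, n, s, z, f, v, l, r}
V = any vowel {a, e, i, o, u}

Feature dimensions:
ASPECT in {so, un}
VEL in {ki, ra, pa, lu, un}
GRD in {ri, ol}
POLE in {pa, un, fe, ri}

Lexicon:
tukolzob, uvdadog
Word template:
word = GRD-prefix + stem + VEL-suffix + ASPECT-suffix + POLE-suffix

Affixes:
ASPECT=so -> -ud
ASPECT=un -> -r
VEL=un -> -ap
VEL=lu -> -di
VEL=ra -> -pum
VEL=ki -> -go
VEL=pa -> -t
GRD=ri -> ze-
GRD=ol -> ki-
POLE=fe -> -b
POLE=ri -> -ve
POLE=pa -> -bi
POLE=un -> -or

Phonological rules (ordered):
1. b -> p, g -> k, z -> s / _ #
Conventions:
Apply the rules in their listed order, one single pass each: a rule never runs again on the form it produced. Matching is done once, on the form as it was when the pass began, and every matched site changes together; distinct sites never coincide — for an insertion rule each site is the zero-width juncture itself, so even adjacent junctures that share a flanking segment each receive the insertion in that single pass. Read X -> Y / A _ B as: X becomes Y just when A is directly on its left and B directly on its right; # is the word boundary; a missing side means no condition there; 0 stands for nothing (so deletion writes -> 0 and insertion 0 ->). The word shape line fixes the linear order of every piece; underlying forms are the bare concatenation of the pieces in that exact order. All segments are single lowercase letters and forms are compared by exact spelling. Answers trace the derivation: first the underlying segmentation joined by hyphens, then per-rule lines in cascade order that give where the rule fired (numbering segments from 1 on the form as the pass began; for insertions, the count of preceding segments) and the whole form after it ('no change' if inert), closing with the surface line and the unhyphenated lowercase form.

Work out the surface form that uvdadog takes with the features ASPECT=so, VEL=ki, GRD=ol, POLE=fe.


underlying: ki-uvdadog-go-ud-b
1. b -> p, g -> k, z -> s / _ #: fires at position(s) 14: kiuvdadoggoudp
surface: kiuvdadoggoudp


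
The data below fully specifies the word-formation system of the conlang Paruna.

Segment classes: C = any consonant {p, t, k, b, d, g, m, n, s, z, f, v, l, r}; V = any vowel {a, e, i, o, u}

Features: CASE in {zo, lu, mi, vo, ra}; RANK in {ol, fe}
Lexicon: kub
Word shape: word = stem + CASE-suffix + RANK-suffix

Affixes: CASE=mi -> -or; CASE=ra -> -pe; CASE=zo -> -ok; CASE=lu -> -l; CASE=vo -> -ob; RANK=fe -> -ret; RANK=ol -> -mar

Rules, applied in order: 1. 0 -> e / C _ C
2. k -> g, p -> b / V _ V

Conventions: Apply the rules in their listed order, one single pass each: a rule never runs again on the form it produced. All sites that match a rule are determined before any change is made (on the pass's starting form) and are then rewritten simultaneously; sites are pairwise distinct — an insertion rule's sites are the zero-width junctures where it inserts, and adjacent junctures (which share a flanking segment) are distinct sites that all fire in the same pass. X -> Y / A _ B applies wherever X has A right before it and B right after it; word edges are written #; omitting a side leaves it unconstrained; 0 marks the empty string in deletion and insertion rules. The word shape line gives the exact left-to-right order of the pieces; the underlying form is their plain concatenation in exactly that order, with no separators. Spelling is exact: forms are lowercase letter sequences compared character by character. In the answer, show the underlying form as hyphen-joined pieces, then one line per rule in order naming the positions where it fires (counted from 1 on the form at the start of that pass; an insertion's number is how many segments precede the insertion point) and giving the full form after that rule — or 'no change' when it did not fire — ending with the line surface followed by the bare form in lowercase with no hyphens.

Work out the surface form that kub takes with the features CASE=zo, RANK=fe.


underlying: kub-ok-ret
1. 0 -> e / C _ C: inserts after position(s) 5: kubokeret
2. k -> g, p -> b / V _ V: fires at position(s) 5: kubogeret
surface: kubogeret


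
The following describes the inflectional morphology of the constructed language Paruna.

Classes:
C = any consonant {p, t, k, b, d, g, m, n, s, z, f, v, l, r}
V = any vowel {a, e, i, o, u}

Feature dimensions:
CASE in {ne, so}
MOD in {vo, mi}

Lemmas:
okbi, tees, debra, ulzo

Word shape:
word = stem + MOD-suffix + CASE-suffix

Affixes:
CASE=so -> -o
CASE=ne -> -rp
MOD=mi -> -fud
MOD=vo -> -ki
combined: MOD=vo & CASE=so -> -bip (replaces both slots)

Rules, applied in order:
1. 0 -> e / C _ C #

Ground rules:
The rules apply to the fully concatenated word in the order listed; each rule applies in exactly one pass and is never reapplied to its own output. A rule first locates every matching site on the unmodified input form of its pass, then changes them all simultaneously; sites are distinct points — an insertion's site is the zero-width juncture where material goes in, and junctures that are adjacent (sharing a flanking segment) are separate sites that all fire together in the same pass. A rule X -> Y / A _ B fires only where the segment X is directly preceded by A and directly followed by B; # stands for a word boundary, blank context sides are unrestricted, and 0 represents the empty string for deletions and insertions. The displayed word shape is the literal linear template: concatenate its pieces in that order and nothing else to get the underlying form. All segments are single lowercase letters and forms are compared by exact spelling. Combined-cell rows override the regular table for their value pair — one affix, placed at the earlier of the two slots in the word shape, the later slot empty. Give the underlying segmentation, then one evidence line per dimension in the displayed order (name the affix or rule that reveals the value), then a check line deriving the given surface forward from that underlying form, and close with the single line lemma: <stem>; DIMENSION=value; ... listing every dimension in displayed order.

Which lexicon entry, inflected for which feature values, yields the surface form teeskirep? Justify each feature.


underlying: tees-ki-rp
CASE=ne - signalled by the affix -rp
MOD=vo - signalled by the affix -ki
check: teeskirp -> teeskirep
lemma: tees; CASE=ne; MOD=vo


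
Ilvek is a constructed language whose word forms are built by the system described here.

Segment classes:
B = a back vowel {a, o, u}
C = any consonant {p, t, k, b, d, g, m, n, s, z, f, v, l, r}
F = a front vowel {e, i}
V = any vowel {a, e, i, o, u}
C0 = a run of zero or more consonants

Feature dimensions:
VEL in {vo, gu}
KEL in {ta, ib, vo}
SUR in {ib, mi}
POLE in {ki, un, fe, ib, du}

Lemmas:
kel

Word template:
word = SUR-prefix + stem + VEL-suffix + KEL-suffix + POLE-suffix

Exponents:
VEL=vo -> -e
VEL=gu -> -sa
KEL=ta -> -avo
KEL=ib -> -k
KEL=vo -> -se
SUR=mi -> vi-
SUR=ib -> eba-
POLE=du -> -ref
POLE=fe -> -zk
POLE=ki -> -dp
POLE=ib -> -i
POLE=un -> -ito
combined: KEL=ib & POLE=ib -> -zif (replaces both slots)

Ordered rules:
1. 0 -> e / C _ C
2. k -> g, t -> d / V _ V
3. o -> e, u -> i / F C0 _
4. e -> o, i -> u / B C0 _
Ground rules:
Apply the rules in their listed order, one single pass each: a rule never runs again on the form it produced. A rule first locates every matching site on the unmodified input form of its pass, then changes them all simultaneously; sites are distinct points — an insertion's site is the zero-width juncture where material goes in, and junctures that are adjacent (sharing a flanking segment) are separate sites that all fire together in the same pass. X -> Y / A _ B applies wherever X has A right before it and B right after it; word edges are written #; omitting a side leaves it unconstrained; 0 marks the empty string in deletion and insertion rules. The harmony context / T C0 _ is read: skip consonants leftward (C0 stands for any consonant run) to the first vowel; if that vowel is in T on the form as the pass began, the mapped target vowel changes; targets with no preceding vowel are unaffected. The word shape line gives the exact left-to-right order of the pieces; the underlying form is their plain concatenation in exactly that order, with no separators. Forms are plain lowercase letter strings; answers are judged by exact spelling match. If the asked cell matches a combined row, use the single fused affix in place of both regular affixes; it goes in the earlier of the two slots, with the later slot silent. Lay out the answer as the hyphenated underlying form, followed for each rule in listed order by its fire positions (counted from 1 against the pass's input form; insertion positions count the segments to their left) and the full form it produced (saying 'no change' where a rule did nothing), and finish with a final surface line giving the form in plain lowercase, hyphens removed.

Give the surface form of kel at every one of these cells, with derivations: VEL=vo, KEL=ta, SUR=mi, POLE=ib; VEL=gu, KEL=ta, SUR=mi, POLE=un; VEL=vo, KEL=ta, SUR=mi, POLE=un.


cell VEL=vo, KEL=ta, SUR=mi, POLE=ib:
underlying: vi-kel-e-avo-i
1. 0 -> e / C _ C: no change
2. k -> g, t -> d / V _ V: fires at position(s) 3: vigeleavoi
3. o -> e, u -> i / F C0 _: no change
4. e -> o, i -> u / B C0 _: fires at position(s) 10: vigeleavou
surface: vigeleavou

cell VEL=gu, KEL=ta, SUR=mi, POLE=un:
underlying: vi-kel-sa-avo-ito
1. 0 -> e / C _ C: inserts after position(s) 5: vikelesaavoito
2. k -> g, t -> d / V _ V: fires at position(s) 3, 13: vigelesaavoido
3. o -> e, u -> i / F C0 _: fires at position(s) 14: vigelesaavoide
4. e -> o, i -> u / B C0 _: fires at position(s) 12: vigelesaavoude
surface: vigelesaavoude

cell VEL=vo, KEL=ta, SUR=mi, POLE=un:
underlying: vi-kel-e-avo-ito
1. 0 -> e / C _ C: no change
2. k -> g, t -> d / V _ V: fires at position(s) 3, 11: vigeleavoido
3. o -> e, u -> i / F C0 _: fires at position(s) 12: vigeleavoide
4. e -> o, i -> u / B C0 _: fires at position(s) 10: vigeleavoude
surface: vigeleavoude


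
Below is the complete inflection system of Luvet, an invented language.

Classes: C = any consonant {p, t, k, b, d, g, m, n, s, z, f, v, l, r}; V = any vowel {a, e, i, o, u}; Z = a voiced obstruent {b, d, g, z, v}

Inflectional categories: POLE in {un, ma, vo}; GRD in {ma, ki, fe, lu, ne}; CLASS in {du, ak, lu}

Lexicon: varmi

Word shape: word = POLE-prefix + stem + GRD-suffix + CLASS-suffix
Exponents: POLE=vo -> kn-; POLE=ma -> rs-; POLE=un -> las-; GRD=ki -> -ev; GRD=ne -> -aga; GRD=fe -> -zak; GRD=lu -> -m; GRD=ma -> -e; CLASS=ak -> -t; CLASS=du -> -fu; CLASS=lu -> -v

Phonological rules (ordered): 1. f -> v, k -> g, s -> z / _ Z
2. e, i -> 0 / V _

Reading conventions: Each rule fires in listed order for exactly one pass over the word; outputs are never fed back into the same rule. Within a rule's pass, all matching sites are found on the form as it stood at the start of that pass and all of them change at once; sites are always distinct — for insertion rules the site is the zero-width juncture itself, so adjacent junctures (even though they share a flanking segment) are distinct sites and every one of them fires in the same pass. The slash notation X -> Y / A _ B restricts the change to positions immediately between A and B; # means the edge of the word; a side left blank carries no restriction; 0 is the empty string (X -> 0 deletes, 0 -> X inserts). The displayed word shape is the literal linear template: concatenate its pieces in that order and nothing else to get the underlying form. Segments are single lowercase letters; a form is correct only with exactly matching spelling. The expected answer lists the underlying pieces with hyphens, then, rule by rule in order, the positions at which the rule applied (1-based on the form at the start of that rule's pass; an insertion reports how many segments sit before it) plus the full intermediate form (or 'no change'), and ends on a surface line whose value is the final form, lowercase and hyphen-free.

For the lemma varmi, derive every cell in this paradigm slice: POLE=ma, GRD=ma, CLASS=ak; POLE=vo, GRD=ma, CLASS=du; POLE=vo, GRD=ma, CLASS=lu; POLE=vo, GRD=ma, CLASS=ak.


cell POLE=ma, GRD=ma, CLASS=ak:
underlying: rs-varmi-e-t
1. f -> v, k -> g, s -> z / _ Z: fires at position(s) 2: rzvarmiet
2. e, i -> 0 / V _: fires at position(s) 8: rzvarmit
surface: rzvarmit

cell POLE=vo, GRD=ma, CLASS=du:
underlying: kn-varmi-e-fu
1. f -> v, k -> g, s -> z / _ Z: no change
2. e, i -> 0 / V _: fires at position(s) 8: knvarmifu
surface: knvarmifu

cell POLE=vo, GRD=ma, CLASS=lu:
underlying: kn-varmi-e-v
1. f -> v, k -> g, s -> z / _ Z: no change
2. e, i -> 0 / V _: fires at position(s) 8: knvarmiv
surface: knvarmiv

cell POLE=vo, GRD=ma, CLASS=ak:
underlying: kn-varmi-e-t
1. f -> v, k -> g, s -> z / _ Z: no change
2. e, i -> 0 / V _: fires at position(s) 8: knvarmit
surface: knvarmit


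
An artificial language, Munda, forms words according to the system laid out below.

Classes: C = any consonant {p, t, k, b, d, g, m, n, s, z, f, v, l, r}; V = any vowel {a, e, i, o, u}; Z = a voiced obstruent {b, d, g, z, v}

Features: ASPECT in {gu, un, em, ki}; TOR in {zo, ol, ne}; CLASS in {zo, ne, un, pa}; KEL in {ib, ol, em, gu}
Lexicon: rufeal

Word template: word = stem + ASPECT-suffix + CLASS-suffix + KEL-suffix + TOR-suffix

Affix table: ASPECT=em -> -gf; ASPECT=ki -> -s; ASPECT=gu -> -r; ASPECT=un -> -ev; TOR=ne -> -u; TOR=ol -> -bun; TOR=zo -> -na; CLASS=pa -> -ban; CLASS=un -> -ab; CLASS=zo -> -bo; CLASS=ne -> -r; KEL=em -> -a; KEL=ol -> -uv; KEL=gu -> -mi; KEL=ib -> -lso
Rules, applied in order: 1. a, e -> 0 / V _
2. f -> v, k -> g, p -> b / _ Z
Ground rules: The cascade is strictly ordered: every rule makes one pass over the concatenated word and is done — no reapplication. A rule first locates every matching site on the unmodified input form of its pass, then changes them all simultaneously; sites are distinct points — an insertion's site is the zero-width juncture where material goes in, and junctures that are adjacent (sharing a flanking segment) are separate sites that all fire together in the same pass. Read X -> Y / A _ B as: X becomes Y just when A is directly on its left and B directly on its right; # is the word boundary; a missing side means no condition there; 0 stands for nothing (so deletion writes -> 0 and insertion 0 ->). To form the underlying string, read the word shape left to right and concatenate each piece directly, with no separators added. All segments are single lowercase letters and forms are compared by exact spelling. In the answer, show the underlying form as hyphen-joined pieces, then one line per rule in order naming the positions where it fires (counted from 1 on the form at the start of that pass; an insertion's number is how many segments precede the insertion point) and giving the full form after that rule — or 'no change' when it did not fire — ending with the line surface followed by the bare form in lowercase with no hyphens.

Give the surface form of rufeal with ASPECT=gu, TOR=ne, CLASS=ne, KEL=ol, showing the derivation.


underlying: rufeal-r-r-uv-u
1. a, e -> 0 / V _: fires at position(s) 5: rufelrruvu
2. f -> v, k -> g, p -> b / _ Z: no change
surface: rufelrruvu


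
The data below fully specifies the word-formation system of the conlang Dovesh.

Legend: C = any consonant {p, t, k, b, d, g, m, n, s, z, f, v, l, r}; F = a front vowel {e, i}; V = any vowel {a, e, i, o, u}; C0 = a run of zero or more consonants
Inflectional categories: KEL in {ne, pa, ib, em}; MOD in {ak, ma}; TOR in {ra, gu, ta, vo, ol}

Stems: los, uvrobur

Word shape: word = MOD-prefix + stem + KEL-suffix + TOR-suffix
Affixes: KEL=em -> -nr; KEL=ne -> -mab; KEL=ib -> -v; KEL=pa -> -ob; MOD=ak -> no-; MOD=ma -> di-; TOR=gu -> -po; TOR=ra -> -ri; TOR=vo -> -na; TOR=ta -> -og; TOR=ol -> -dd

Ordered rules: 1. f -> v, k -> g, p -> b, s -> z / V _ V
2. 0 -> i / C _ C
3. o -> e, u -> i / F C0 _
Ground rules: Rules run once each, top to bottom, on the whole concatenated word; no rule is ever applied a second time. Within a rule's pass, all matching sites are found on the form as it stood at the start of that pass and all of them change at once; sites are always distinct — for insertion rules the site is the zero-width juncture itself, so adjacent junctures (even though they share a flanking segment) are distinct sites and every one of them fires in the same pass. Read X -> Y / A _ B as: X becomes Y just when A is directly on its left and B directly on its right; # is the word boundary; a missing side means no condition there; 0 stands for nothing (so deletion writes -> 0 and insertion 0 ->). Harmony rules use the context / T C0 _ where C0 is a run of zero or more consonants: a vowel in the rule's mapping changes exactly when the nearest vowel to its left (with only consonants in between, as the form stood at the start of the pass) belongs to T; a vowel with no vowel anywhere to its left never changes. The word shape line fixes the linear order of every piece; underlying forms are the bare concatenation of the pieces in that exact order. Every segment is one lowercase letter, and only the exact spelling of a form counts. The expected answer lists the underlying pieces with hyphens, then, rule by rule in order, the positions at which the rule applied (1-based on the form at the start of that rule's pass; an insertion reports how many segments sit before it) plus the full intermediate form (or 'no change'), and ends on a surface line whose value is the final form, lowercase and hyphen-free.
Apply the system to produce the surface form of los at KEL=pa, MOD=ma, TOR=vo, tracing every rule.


underlying: di-los-ob-na
1. f -> v, k -> g, p -> b, s -> z / V _ V: fires at position(s) 5: dilozobna
2. 0 -> i / C _ C: inserts after position(s) 7: dilozobina
3. o -> e, u -> i / F C0 _: fires at position(s) 4: dilezobina
surface: dilezobina


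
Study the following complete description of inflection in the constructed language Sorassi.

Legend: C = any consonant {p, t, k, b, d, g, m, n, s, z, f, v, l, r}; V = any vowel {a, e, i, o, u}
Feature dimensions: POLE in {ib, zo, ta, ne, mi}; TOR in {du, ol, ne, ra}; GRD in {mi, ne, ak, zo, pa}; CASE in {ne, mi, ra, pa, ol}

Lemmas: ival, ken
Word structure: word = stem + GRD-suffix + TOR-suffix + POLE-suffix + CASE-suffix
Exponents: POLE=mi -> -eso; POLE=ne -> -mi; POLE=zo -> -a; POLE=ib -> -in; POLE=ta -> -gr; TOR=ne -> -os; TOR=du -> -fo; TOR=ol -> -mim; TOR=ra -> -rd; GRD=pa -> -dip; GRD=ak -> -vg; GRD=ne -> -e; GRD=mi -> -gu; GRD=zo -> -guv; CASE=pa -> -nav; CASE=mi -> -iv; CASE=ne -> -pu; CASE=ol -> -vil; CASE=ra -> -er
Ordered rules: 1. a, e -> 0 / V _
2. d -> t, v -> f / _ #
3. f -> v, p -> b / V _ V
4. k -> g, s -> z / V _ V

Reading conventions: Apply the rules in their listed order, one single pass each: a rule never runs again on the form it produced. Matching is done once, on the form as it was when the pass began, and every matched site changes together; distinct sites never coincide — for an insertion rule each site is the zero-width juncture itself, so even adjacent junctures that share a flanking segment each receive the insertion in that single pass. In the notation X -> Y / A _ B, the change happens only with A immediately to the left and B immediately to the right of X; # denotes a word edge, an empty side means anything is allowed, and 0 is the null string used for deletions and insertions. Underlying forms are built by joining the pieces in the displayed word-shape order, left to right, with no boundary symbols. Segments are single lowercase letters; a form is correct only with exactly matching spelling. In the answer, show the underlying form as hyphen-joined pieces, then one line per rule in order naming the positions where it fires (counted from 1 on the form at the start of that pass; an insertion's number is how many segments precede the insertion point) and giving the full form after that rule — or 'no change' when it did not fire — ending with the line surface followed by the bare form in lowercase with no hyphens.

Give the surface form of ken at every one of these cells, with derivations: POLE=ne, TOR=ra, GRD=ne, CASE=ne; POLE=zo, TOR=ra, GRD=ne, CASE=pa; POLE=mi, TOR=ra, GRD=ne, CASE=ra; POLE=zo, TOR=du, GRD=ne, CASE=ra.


cell POLE=ne, TOR=ra, GRD=ne, CASE=ne:
underlying: ken-e-rd-mi-pu
1. a, e -> 0 / V _: no change
2. d -> t, v -> f / _ #: no change
3. f -> v, p -> b / V _ V: fires at position(s) 9: kenerdmibu
4. k -> g, s -> z / V _ V: no change
surface: kenerdmibu

cell POLE=zo, TOR=ra, GRD=ne, CASE=pa:
underlying: ken-e-rd-a-nav
1. a, e -> 0 / V _: no change
2. d -> t, v -> f / _ #: fires at position(s) 10: kenerdanaf
3. f -> v, p -> b / V _ V: no change
4. k -> g, s -> z / V _ V: no change
surface: kenerdanaf

cell POLE=mi, TOR=ra, GRD=ne, CASE=ra:
underlying: ken-e-rd-eso-er
1. a, e -> 0 / V _: fires at position(s) 10: kenerdesor
2. d -> t, v -> f / _ #: no change
3. f -> v, p -> b / V _ V: no change
4. k -> g, s -> z / V _ V: fires at position(s) 8: kenerdezor
surface: kenerdezor

cell POLE=zo, TOR=du, GRD=ne, CASE=ra:
underlying: ken-e-fo-a-er
1. a, e -> 0 / V _: fires at position(s) 7, 8: kenefor
2. d -> t, v -> f / _ #: no change
3. f -> v, p -> b / V _ V: fires at position(s) 5: kenevor
4. k -> g, s -> z / V _ V: no change
surface: kenevor


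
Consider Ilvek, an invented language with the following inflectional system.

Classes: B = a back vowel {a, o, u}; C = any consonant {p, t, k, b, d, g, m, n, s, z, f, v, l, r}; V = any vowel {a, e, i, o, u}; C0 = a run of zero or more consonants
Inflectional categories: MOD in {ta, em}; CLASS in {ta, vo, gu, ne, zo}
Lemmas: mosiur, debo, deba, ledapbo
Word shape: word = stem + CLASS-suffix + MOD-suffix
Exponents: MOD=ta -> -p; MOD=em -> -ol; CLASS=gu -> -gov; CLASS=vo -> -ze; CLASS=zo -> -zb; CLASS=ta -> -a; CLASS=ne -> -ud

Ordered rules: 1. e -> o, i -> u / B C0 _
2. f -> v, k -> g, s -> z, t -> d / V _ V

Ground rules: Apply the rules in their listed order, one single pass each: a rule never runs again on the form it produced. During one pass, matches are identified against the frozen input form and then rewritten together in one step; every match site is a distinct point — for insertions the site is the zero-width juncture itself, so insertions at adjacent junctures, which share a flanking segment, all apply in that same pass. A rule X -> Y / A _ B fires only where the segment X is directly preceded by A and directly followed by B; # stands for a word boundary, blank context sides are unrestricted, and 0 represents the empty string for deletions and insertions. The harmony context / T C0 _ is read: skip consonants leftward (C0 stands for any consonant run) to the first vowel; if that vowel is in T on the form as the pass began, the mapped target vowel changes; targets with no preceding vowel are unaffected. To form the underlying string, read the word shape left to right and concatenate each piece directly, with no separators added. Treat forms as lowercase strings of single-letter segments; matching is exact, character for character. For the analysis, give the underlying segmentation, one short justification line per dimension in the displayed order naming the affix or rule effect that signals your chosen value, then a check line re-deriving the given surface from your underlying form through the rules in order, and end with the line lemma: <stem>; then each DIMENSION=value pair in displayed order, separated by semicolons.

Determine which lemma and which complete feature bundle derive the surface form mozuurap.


underlying: mosiur-a-p
MOD=ta - signalled by the affix -p
CLASS=ta - signalled by the affix -a
check: mosiurap -> mosuurap -> mozuurap
lemma: mosiur; MOD=ta; CLASS=ta


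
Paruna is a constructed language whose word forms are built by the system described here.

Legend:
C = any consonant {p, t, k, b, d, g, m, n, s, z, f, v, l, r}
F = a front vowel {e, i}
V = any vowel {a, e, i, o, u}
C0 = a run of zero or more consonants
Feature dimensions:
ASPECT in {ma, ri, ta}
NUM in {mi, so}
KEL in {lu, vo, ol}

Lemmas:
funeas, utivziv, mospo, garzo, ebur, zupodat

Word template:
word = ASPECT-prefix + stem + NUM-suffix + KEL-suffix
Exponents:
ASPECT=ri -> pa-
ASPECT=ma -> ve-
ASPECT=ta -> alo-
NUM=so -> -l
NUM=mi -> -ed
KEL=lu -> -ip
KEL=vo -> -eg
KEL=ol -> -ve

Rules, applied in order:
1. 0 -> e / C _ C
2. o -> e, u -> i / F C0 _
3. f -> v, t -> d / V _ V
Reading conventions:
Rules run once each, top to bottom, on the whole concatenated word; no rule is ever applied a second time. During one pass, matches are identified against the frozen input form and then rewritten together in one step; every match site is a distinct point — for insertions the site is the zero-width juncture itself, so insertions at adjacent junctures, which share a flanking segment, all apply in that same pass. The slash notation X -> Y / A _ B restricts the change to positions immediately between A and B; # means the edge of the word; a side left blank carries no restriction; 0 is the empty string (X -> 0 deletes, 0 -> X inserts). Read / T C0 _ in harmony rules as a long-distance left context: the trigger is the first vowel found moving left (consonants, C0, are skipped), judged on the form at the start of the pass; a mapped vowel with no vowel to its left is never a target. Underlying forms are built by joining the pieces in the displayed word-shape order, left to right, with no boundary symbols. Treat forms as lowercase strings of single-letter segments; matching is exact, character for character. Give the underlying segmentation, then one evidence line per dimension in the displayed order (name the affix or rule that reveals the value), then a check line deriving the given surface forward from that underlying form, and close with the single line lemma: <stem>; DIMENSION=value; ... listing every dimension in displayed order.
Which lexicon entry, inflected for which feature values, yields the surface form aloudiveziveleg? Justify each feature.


underlying: alo-utivziv-l-eg
ASPECT=ta - signalled by the affix alo-
NUM=so - signalled by the affix -l
KEL=vo - signalled by the affix -eg
check: aloutivzivleg -> aloutiveziveleg -> aloutiveziveleg -> aloudiveziveleg
lemma: utivziv; ASPECT=ta; NUM=so; KEL=vo


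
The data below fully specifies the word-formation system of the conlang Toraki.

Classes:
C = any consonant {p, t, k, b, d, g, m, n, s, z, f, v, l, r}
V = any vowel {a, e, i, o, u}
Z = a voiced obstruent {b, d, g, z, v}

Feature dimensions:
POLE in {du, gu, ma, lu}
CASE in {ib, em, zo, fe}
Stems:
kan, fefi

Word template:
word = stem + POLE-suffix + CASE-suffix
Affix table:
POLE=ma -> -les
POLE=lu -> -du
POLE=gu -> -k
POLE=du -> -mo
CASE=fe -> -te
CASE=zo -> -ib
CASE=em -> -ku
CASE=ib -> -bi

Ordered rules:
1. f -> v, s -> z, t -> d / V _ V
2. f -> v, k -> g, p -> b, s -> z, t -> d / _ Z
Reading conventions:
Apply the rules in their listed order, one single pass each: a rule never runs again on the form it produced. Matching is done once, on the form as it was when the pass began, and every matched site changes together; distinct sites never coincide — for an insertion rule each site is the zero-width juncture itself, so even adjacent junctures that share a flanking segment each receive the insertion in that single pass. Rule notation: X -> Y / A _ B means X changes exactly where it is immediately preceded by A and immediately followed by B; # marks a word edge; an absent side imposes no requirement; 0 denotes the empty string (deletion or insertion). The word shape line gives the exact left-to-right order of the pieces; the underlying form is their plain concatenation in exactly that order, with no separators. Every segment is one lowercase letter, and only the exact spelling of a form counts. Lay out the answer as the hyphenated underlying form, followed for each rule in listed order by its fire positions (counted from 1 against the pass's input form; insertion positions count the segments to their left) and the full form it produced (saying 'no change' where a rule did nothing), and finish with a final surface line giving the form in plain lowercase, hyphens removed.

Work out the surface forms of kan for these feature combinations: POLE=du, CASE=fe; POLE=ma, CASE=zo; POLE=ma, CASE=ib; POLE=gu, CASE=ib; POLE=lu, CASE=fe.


cell POLE=du, CASE=fe:
underlying: kan-mo-te
1. f -> v, s -> z, t -> d / V _ V: fires at position(s) 6: kanmode
2. f -> v, k -> g, p -> b, s -> z, t -> d / _ Z: no change
surface: kanmode

cell POLE=ma, CASE=zo:
underlying: kan-les-ib
1. f -> v, s -> z, t -> d / V _ V: fires at position(s) 6: kanlezib
2. f -> v, k -> g, p -> b, s -> z, t -> d / _ Z: no change
surface: kanlezib

cell POLE=ma, CASE=ib:
underlying: kan-les-bi
1. f -> v, s -> z, t -> d / V _ V: no change
2. f -> v, k -> g, p -> b, s -> z, t -> d / _ Z: fires at position(s) 6: kanlezbi
surface: kanlezbi

cell POLE=gu, CASE=ib:
underlying: kan-k-bi
1. f -> v, s -> z, t -> d / V _ V: no change
2. f -> v, k -> g, p -> b, s -> z, t -> d / _ Z: fires at position(s) 4: kangbi
surface: kangbi

cell POLE=lu, CASE=fe:
underlying: kan-du-te
1. f -> v, s -> z, t -> d / V _ V: fires at position(s) 6: kandude
2. f -> v, k -> g, p -> b, s -> z, t -> d / _ Z: no change
surface: kandude
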